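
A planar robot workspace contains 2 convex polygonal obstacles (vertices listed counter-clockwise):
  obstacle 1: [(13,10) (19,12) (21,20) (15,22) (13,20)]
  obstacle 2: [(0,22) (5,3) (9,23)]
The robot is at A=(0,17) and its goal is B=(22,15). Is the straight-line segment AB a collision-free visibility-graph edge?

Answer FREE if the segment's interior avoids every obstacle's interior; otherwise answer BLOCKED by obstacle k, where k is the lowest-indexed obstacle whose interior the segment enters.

BLOCKED by obstacle 1

Obstacle 1 [(13,10) (19,12) (21,20) (15,22) (13,20)]:
  edge (13,10)–(19,12): clear
  edge (19,12)–(21,20): crosses AB
  edge (21,20)–(15,22): clear
  edge (15,22)–(13,20): clear
  edge (13,20)–(13,10): crosses AB
  → BLOCKED
Obstacle 2 [(0,22) (5,3) (9,23)]:
  edge (0,22)–(5,3): crosses AB
  edge (5,3)–(9,23): crosses AB
  edge (9,23)–(0,22): clear
  → BLOCKED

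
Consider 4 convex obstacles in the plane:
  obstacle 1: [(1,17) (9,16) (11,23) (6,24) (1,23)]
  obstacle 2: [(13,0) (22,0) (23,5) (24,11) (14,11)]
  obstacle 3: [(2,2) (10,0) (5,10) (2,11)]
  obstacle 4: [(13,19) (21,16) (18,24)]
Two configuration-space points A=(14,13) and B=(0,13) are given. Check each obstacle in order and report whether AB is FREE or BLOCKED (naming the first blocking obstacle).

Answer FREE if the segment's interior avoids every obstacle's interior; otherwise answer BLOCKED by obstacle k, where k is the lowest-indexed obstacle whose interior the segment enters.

FREE

Obstacle 1 [(1,17) (9,16) (11,23) (6,24) (1,23)]:
  edge (1,17)–(9,16): clear
  edge (9,16)–(11,23): clear
  edge (11,23)–(6,24): clear
  edge (6,24)–(1,23): clear
  edge (1,23)–(1,17): clear
  midpoint (7,13) outside
  → clear
Obstacle 2 [(13,0) (22,0) (23,5) (24,11) (14,11)]:
  edge (13,0)–(22,0): clear
  edge (22,0)–(23,5): clear
  edge (23,5)–(24,11): clear
  edge (24,11)–(14,11): clear
  edge (14,11)–(13,0): clear
  midpoint (7,13) outside
  → clear
Obstacle 3 [(2,2) (10,0) (5,10) (2,11)]:
  edge (2,2)–(10,0): clear
  edge (10,0)–(5,10): clear
  edge (5,10)–(2,11): clear
  edge (2,11)–(2,2): clear
  midpoint (7,13) outside
  → clear
Obstacle 4 [(13,19) (21,16) (18,24)]:
  edge (13,19)–(21,16): clear
  edge (21,16)–(18,24): clear
  edge (18,24)–(13,19): clear
  midpoint (7,13) outside
  → clear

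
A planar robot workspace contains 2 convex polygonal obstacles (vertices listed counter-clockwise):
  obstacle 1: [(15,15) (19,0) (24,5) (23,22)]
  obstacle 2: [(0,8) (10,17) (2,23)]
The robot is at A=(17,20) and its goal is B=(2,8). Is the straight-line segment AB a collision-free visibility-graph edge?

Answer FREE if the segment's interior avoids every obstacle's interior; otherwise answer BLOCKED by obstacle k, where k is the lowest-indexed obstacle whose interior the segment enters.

Obstacle 1 [(15,15) (19,0) (24,5) (23,22)]:
  edge (15,15)–(19,0): clear
  edge (19,0)–(24,5): clear
  edge (24,5)–(23,22): clear
  edge (23,22)–(15,15): clear
  midpoint (19/2,14) outside
  → clear
Obstacle 2 [(0,8) (10,17) (2,23)]:
  edge (0,8)–(10,17): clear
  edge (10,17)–(2,23): clear
  edge (2,23)–(0,8): clear
  midpoint (19/2,14) outside
  → clear

FREE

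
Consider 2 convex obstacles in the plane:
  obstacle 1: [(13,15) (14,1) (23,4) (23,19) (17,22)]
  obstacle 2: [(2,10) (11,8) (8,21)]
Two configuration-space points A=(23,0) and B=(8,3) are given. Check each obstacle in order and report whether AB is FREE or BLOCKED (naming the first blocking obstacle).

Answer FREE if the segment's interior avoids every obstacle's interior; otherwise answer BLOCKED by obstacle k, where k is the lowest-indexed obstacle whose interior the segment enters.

Obstacle 1 [(13,15) (14,1) (23,4) (23,19) (17,22)]:
  edge (13,15)–(14,1): crosses AB
  edge (14,1)–(23,4): crosses AB
  edge (23,4)–(23,19): clear
  edge (23,19)–(17,22): clear
  edge (17,22)–(13,15): clear
  → BLOCKED
Obstacle 2 [(2,10) (11,8) (8,21)]:
  edge (2,10)–(11,8): clear
  edge (11,8)–(8,21): clear
  edge (8,21)–(2,10): clear
  midpoint (31/2,3/2) outside
  → clear

BLOCKED by obstacle 1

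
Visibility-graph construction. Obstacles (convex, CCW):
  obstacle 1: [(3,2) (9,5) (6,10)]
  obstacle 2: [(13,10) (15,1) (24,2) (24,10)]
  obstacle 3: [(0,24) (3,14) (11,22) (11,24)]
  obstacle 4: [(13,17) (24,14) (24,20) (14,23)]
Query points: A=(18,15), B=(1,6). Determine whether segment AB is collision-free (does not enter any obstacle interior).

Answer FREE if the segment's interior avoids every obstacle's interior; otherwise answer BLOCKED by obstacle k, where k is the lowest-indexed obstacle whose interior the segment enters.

BLOCKED by obstacle 1

Obstacle 1 [(3,2) (9,5) (6,10)]:
  edge (3,2)–(9,5): clear
  edge (9,5)–(6,10): crosses AB
  edge (6,10)–(3,2): crosses AB
  → BLOCKED
Obstacle 2 [(13,10) (15,1) (24,2) (24,10)]:
  edge (13,10)–(15,1): clear
  edge (15,1)–(24,2): clear
  edge (24,2)–(24,10): clear
  edge (24,10)–(13,10): clear
  midpoint (19/2,21/2) outside
  → clear
Obstacle 3 [(0,24) (3,14) (11,22) (11,24)]:
  edge (0,24)–(3,14): clear
  edge (3,14)–(11,22): clear
  edge (11,22)–(11,24): clear
  edge (11,24)–(0,24): clear
  midpoint (19/2,21/2) outside
  → clear
Obstacle 4 [(13,17) (24,14) (24,20) (14,23)]:
  edge (13,17)–(24,14): clear
  edge (24,14)–(24,20): clear
  edge (24,20)–(14,23): clear
  edge (14,23)–(13,17): clear
  midpoint (19/2,21/2) outside
  → clear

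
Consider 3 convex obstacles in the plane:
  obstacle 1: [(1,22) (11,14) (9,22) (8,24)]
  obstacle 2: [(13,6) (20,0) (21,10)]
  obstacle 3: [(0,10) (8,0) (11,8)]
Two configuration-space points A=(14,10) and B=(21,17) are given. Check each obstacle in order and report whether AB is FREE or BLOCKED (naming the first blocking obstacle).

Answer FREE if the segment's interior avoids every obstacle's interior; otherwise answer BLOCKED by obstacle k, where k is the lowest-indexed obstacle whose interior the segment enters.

Obstacle 1 [(1,22) (11,14) (9,22) (8,24)]:
  edge (1,22)–(11,14): clear
  edge (11,14)–(9,22): clear
  edge (9,22)–(8,24): clear
  edge (8,24)–(1,22): clear
  midpoint (35/2,27/2) outside
  → clear
Obstacle 2 [(13,6) (20,0) (21,10)]:
  edge (13,6)–(20,0): clear
  edge (20,0)–(21,10): clear
  edge (21,10)–(13,6): clear
  midpoint (35/2,27/2) outside
  → clear
Obstacle 3 [(0,10) (8,0) (11,8)]:
  edge (0,10)–(8,0): clear
  edge (8,0)–(11,8): clear
  edge (11,8)–(0,10): clear
  midpoint (35/2,27/2) outside
  → clear

FREE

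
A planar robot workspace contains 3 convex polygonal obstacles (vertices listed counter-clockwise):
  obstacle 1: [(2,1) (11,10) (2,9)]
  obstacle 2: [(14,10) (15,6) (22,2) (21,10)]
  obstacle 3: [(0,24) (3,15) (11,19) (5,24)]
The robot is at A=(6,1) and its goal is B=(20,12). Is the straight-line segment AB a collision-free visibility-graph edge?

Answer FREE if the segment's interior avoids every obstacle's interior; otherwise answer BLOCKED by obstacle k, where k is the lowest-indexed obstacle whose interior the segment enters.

Obstacle 1 [(2,1) (11,10) (2,9)]:
  edge (2,1)–(11,10): clear
  edge (11,10)–(2,9): clear
  edge (2,9)–(2,1): clear
  midpoint (13,13/2) outside
  → clear
Obstacle 2 [(14,10) (15,6) (22,2) (21,10)]:
  edge (14,10)–(15,6): crosses AB
  edge (15,6)–(22,2): clear
  edge (22,2)–(21,10): clear
  edge (21,10)–(14,10): crosses AB
  → BLOCKED
Obstacle 3 [(0,24) (3,15) (11,19) (5,24)]:
  edge (0,24)–(3,15): clear
  edge (3,15)–(11,19): clear
  edge (11,19)–(5,24): clear
  edge (5,24)–(0,24): clear
  midpoint (13,13/2) outside
  → clear

BLOCKED by obstacle 2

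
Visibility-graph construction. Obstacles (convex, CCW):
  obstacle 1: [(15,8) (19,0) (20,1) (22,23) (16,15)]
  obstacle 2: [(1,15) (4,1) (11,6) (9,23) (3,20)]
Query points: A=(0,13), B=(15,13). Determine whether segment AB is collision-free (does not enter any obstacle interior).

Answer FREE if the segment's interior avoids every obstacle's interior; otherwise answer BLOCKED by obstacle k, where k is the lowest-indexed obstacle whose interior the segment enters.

BLOCKED by obstacle 2

Obstacle 1 [(15,8) (19,0) (20,1) (22,23) (16,15)]:
  edge (15,8)–(19,0): clear
  edge (19,0)–(20,1): clear
  edge (20,1)–(22,23): clear
  edge (22,23)–(16,15): clear
  edge (16,15)–(15,8): clear
  midpoint (15/2,13) outside
  → clear
Obstacle 2 [(1,15) (4,1) (11,6) (9,23) (3,20)]:
  edge (1,15)–(4,1): crosses AB
  edge (4,1)–(11,6): clear
  edge (11,6)–(9,23): crosses AB
  edge (9,23)–(3,20): clear
  edge (3,20)–(1,15): clear
  → BLOCKED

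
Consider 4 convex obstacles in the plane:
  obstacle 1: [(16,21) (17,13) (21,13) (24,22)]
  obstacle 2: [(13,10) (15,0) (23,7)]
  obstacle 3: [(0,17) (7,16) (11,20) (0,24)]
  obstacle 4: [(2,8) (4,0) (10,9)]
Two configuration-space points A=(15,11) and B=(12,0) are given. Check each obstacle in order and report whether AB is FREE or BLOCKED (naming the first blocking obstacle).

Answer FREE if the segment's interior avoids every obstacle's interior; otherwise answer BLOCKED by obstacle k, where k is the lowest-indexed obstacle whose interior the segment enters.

BLOCKED by obstacle 2

Obstacle 1 [(16,21) (17,13) (21,13) (24,22)]:
  edge (16,21)–(17,13): clear
  edge (17,13)–(21,13): clear
  edge (21,13)–(24,22): clear
  edge (24,22)–(16,21): clear
  midpoint (27/2,11/2) outside
  → clear
Obstacle 2 [(13,10) (15,0) (23,7)]:
  edge (13,10)–(15,0): crosses AB
  edge (15,0)–(23,7): clear
  edge (23,7)–(13,10): crosses AB
  → BLOCKED
Obstacle 3 [(0,17) (7,16) (11,20) (0,24)]:
  edge (0,17)–(7,16): clear
  edge (7,16)–(11,20): clear
  edge (11,20)–(0,24): clear
  edge (0,24)–(0,17): clear
  midpoint (27/2,11/2) outside
  → clear
Obstacle 4 [(2,8) (4,0) (10,9)]:
  edge (2,8)–(4,0): clear
  edge (4,0)–(10,9): clear
  edge (10,9)–(2,8): clear
  midpoint (27/2,11/2) outside
  → clear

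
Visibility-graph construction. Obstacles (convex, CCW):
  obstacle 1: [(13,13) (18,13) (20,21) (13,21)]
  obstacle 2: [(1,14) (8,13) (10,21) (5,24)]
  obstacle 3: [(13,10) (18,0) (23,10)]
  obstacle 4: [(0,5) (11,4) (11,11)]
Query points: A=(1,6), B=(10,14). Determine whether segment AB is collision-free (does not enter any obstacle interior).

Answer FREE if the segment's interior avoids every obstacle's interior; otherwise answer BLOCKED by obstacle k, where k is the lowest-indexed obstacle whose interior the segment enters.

FREE

Obstacle 1 [(13,13) (18,13) (20,21) (13,21)]:
  edge (13,13)–(18,13): clear
  edge (18,13)–(20,21): clear
  edge (20,21)–(13,21): clear
  edge (13,21)–(13,13): clear
  midpoint (11/2,10) outside
  → clear
Obstacle 2 [(1,14) (8,13) (10,21) (5,24)]:
  edge (1,14)–(8,13): clear
  edge (8,13)–(10,21): clear
  edge (10,21)–(5,24): clear
  edge (5,24)–(1,14): clear
  midpoint (11/2,10) outside
  → clear
Obstacle 3 [(13,10) (18,0) (23,10)]:
  edge (13,10)–(18,0): clear
  edge (18,0)–(23,10): clear
  edge (23,10)–(13,10): clear
  midpoint (11/2,10) outside
  → clear
Obstacle 4 [(0,5) (11,4) (11,11)]:
  edge (0,5)–(11,4): clear
  edge (11,4)–(11,11): clear
  edge (11,11)–(0,5): clear
  midpoint (11/2,10) outside
  → clear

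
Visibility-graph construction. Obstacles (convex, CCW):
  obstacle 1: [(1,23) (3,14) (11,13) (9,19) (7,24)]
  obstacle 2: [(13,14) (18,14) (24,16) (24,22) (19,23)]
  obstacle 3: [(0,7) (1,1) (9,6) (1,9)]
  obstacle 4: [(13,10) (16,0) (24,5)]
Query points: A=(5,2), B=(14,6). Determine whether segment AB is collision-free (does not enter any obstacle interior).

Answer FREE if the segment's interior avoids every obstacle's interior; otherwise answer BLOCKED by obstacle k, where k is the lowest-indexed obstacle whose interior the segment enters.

FREE

Obstacle 1 [(1,23) (3,14) (11,13) (9,19) (7,24)]:
  edge (1,23)–(3,14): clear
  edge (3,14)–(11,13): clear
  edge (11,13)–(9,19): clear
  edge (9,19)–(7,24): clear
  edge (7,24)–(1,23): clear
  midpoint (19/2,4) outside
  → clear
Obstacle 2 [(13,14) (18,14) (24,16) (24,22) (19,23)]:
  edge (13,14)–(18,14): clear
  edge (18,14)–(24,16): clear
  edge (24,16)–(24,22): clear
  edge (24,22)–(19,23): clear
  edge (19,23)–(13,14): clear
  midpoint (19/2,4) outside
  → clear
Obstacle 3 [(0,7) (1,1) (9,6) (1,9)]:
  edge (0,7)–(1,1): clear
  edge (1,1)–(9,6): clear
  edge (9,6)–(1,9): clear
  edge (1,9)–(0,7): clear
  midpoint (19/2,4) outside
  → clear
Obstacle 4 [(13,10) (16,0) (24,5)]:
  edge (13,10)–(16,0): clear
  edge (16,0)–(24,5): clear
  edge (24,5)–(13,10): clear
  midpoint (19/2,4) outside
  → clear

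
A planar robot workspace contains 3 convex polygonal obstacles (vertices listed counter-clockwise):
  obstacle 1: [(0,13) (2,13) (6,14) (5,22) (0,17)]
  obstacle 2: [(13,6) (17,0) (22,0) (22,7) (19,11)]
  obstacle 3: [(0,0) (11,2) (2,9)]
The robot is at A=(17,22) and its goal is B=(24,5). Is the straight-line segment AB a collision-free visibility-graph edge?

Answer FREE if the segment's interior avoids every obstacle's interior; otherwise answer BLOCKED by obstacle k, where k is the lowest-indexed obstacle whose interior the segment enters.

Obstacle 1 [(0,13) (2,13) (6,14) (5,22) (0,17)]:
  edge (0,13)–(2,13): clear
  edge (2,13)–(6,14): clear
  edge (6,14)–(5,22): clear
  edge (5,22)–(0,17): clear
  edge (0,17)–(0,13): clear
  midpoint (41/2,27/2) outside
  → clear
Obstacle 2 [(13,6) (17,0) (22,0) (22,7) (19,11)]:
  edge (13,6)–(17,0): clear
  edge (17,0)–(22,0): clear
  edge (22,0)–(22,7): clear
  edge (22,7)–(19,11): clear
  edge (19,11)–(13,6): clear
  midpoint (41/2,27/2) outside
  → clear
Obstacle 3 [(0,0) (11,2) (2,9)]:
  edge (0,0)–(11,2): clear
  edge (11,2)–(2,9): clear
  edge (2,9)–(0,0): clear
  midpoint (41/2,27/2) outside
  → clear

FREE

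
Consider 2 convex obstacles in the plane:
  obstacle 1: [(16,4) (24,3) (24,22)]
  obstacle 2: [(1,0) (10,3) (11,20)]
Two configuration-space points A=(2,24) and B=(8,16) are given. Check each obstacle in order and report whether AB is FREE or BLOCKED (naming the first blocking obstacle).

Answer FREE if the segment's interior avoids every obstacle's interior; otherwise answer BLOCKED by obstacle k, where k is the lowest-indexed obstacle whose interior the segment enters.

Obstacle 1 [(16,4) (24,3) (24,22)]:
  edge (16,4)–(24,3): clear
  edge (24,3)–(24,22): clear
  edge (24,22)–(16,4): clear
  midpoint (5,20) outside
  → clear
Obstacle 2 [(1,0) (10,3) (11,20)]:
  edge (1,0)–(10,3): clear
  edge (10,3)–(11,20): clear
  edge (11,20)–(1,0): clear
  midpoint (5,20) outside
  → clear

FREE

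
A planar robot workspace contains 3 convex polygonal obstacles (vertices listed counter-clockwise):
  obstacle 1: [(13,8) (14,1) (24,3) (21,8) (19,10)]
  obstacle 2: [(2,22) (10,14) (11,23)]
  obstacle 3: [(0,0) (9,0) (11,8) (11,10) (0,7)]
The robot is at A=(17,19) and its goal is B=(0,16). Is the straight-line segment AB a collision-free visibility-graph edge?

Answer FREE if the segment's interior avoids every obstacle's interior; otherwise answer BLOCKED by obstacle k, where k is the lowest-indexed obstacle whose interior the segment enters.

Obstacle 1 [(13,8) (14,1) (24,3) (21,8) (19,10)]:
  edge (13,8)–(14,1): clear
  edge (14,1)–(24,3): clear
  edge (24,3)–(21,8): clear
  edge (21,8)–(19,10): clear
  edge (19,10)–(13,8): clear
  midpoint (17/2,35/2) outside
  → clear
Obstacle 2 [(2,22) (10,14) (11,23)]:
  edge (2,22)–(10,14): crosses AB
  edge (10,14)–(11,23): crosses AB
  edge (11,23)–(2,22): clear
  → BLOCKED
Obstacle 3 [(0,0) (9,0) (11,8) (11,10) (0,7)]:
  edge (0,0)–(9,0): clear
  edge (9,0)–(11,8): clear
  edge (11,8)–(11,10): clear
  edge (11,10)–(0,7): clear
  edge (0,7)–(0,0): clear
  midpoint (17/2,35/2) outside
  → clear

BLOCKED by obstacle 2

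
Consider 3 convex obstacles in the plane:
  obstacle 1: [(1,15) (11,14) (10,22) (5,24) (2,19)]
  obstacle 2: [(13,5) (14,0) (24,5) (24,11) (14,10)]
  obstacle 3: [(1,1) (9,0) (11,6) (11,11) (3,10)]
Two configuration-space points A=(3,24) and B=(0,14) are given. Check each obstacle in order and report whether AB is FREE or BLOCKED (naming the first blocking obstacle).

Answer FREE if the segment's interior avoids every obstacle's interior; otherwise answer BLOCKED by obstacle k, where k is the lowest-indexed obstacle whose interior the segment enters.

FREE

Obstacle 1 [(1,15) (11,14) (10,22) (5,24) (2,19)]:
  edge (1,15)–(11,14): clear
  edge (11,14)–(10,22): clear
  edge (10,22)–(5,24): clear
  edge (5,24)–(2,19): clear
  edge (2,19)–(1,15): clear
  midpoint (3/2,19) outside
  → clear
Obstacle 2 [(13,5) (14,0) (24,5) (24,11) (14,10)]:
  edge (13,5)–(14,0): clear
  edge (14,0)–(24,5): clear
  edge (24,5)–(24,11): clear
  edge (24,11)–(14,10): clear
  edge (14,10)–(13,5): clear
  midpoint (3/2,19) outside
  → clear
Obstacle 3 [(1,1) (9,0) (11,6) (11,11) (3,10)]:
  edge (1,1)–(9,0): clear
  edge (9,0)–(11,6): clear
  edge (11,6)–(11,11): clear
  edge (11,11)–(3,10): clear
  edge (3,10)–(1,1): clear
  midpoint (3/2,19) outside
  → clear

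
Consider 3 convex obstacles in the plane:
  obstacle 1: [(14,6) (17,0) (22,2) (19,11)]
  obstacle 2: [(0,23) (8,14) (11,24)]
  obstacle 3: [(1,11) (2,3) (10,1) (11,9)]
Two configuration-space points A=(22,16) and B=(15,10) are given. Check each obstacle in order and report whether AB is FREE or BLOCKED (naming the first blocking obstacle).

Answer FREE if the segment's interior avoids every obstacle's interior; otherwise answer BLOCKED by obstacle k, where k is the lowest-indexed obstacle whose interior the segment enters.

Obstacle 1 [(14,6) (17,0) (22,2) (19,11)]:
  edge (14,6)–(17,0): clear
  edge (17,0)–(22,2): clear
  edge (22,2)–(19,11): clear
  edge (19,11)–(14,6): clear
  midpoint (37/2,13) outside
  → clear
Obstacle 2 [(0,23) (8,14) (11,24)]:
  edge (0,23)–(8,14): clear
  edge (8,14)–(11,24): clear
  edge (11,24)–(0,23): clear
  midpoint (37/2,13) outside
  → clear
Obstacle 3 [(1,11) (2,3) (10,1) (11,9)]:
  edge (1,11)–(2,3): clear
  edge (2,3)–(10,1): clear
  edge (10,1)–(11,9): clear
  edge (11,9)–(1,11): clear
  midpoint (37/2,13) outside
  → clear

FREE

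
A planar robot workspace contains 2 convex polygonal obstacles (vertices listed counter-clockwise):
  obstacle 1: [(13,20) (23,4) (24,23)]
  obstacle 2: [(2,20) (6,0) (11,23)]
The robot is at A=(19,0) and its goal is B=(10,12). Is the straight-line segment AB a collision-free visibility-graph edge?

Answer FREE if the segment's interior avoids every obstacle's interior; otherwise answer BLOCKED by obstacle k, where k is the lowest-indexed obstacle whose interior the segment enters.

Obstacle 1 [(13,20) (23,4) (24,23)]:
  edge (13,20)–(23,4): clear
  edge (23,4)–(24,23): clear
  edge (24,23)–(13,20): clear
  midpoint (29/2,6) outside
  → clear
Obstacle 2 [(2,20) (6,0) (11,23)]:
  edge (2,20)–(6,0): clear
  edge (6,0)–(11,23): clear
  edge (11,23)–(2,20): clear
  midpoint (29/2,6) outside
  → clear

FREE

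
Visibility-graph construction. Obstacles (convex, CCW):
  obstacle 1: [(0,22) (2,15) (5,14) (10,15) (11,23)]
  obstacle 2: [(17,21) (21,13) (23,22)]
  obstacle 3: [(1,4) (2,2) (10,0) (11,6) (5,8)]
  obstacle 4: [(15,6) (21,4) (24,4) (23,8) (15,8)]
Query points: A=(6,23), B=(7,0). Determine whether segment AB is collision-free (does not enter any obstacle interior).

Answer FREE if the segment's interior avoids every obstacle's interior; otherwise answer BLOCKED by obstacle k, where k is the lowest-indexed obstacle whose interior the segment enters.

Obstacle 1 [(0,22) (2,15) (5,14) (10,15) (11,23)]:
  edge (0,22)–(2,15): clear
  edge (2,15)–(5,14): clear
  edge (5,14)–(10,15): crosses AB
  edge (10,15)–(11,23): clear
  edge (11,23)–(0,22): crosses AB
  → BLOCKED
Obstacle 2 [(17,21) (21,13) (23,22)]:
  edge (17,21)–(21,13): clear
  edge (21,13)–(23,22): clear
  edge (23,22)–(17,21): clear
  midpoint (13/2,23/2) outside
  → clear
Obstacle 3 [(1,4) (2,2) (10,0) (11,6) (5,8)]:
  edge (1,4)–(2,2): clear
  edge (2,2)–(10,0): crosses AB
  edge (10,0)–(11,6): clear
  edge (11,6)–(5,8): crosses AB
  edge (5,8)–(1,4): clear
  → BLOCKED
Obstacle 4 [(15,6) (21,4) (24,4) (23,8) (15,8)]:
  edge (15,6)–(21,4): clear
  edge (21,4)–(24,4): clear
  edge (24,4)–(23,8): clear
  edge (23,8)–(15,8): clear
  edge (15,8)–(15,6): clear
  midpoint (13/2,23/2) outside
  → clear

BLOCKED by obstacle 1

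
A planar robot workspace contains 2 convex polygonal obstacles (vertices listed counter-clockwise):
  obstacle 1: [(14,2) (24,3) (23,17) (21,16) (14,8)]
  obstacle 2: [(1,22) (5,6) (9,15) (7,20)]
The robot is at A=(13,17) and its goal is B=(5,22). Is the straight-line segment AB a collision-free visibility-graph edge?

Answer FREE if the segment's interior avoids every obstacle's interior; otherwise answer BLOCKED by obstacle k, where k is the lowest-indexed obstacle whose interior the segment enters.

Obstacle 1 [(14,2) (24,3) (23,17) (21,16) (14,8)]:
  edge (14,2)–(24,3): clear
  edge (24,3)–(23,17): clear
  edge (23,17)–(21,16): clear
  edge (21,16)–(14,8): clear
  edge (14,8)–(14,2): clear
  midpoint (9,39/2) outside
  → clear
Obstacle 2 [(1,22) (5,6) (9,15) (7,20)]:
  edge (1,22)–(5,6): clear
  edge (5,6)–(9,15): clear
  edge (9,15)–(7,20): clear
  edge (7,20)–(1,22): clear
  midpoint (9,39/2) outside
  → clear

FREE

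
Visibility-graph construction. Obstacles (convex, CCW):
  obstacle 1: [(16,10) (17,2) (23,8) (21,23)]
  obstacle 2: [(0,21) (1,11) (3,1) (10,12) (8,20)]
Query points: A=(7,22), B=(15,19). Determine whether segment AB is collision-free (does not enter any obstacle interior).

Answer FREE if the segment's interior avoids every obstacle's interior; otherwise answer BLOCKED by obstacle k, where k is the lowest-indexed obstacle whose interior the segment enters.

Obstacle 1 [(16,10) (17,2) (23,8) (21,23)]:
  edge (16,10)–(17,2): clear
  edge (17,2)–(23,8): clear
  edge (23,8)–(21,23): clear
  edge (21,23)–(16,10): clear
  midpoint (11,41/2) outside
  → clear
Obstacle 2 [(0,21) (1,11) (3,1) (10,12) (8,20)]:
  edge (0,21)–(1,11): clear
  edge (1,11)–(3,1): clear
  edge (3,1)–(10,12): clear
  edge (10,12)–(8,20): clear
  edge (8,20)–(0,21): clear
  midpoint (11,41/2) outside
  → clear

FREE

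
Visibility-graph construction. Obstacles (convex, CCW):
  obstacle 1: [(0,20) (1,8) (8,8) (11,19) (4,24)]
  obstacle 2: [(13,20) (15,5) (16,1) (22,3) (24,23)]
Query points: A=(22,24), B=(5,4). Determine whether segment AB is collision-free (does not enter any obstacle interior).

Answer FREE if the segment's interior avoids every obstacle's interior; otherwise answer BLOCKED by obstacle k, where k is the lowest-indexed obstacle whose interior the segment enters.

Obstacle 1 [(0,20) (1,8) (8,8) (11,19) (4,24)]:
  edge (0,20)–(1,8): clear
  edge (1,8)–(8,8): clear
  edge (8,8)–(11,19): clear
  edge (11,19)–(4,24): clear
  edge (4,24)–(0,20): clear
  midpoint (27/2,14) outside
  → clear
Obstacle 2 [(13,20) (15,5) (16,1) (22,3) (24,23)]:
  edge (13,20)–(15,5): crosses AB
  edge (15,5)–(16,1): clear
  edge (16,1)–(22,3): clear
  edge (22,3)–(24,23): clear
  edge (24,23)–(13,20): crosses AB
  → BLOCKED

BLOCKED by obstacle 2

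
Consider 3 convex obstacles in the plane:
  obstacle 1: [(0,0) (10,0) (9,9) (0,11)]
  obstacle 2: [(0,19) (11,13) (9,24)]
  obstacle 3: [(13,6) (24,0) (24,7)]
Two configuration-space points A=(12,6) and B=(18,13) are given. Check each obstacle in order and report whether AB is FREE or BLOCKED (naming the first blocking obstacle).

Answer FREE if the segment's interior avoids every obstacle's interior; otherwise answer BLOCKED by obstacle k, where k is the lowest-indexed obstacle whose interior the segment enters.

FREE

Obstacle 1 [(0,0) (10,0) (9,9) (0,11)]:
  edge (0,0)–(10,0): clear
  edge (10,0)–(9,9): clear
  edge (9,9)–(0,11): clear
  edge (0,11)–(0,0): clear
  midpoint (15,19/2) outside
  → clear
Obstacle 2 [(0,19) (11,13) (9,24)]:
  edge (0,19)–(11,13): clear
  edge (11,13)–(9,24): clear
  edge (9,24)–(0,19): clear
  midpoint (15,19/2) outside
  → clear
Obstacle 3 [(13,6) (24,0) (24,7)]:
  edge (13,6)–(24,0): clear
  edge (24,0)–(24,7): clear
  edge (24,7)–(13,6): clear
  midpoint (15,19/2) outside
  → clear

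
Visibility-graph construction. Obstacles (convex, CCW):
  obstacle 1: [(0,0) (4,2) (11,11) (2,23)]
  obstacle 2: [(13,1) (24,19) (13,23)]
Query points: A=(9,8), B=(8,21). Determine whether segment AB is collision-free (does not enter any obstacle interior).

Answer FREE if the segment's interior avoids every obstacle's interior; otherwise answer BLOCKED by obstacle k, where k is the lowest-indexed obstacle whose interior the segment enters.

Obstacle 1 [(0,0) (4,2) (11,11) (2,23)]:
  edge (0,0)–(4,2): clear
  edge (4,2)–(11,11): crosses AB
  edge (11,11)–(2,23): crosses AB
  edge (2,23)–(0,0): clear
  → BLOCKED
Obstacle 2 [(13,1) (24,19) (13,23)]:
  edge (13,1)–(24,19): clear
  edge (24,19)–(13,23): clear
  edge (13,23)–(13,1): clear
  midpoint (17/2,29/2) outside
  → clear

BLOCKED by obstacle 1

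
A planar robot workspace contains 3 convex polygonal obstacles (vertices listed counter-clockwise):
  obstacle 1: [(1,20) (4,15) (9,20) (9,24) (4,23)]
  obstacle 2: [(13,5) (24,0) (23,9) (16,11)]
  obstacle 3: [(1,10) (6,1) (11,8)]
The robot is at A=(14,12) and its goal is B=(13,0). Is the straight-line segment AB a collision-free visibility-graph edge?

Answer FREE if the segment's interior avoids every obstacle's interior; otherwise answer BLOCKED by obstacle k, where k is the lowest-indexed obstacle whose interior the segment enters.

BLOCKED by obstacle 2

Obstacle 1 [(1,20) (4,15) (9,20) (9,24) (4,23)]:
  edge (1,20)–(4,15): clear
  edge (4,15)–(9,20): clear
  edge (9,20)–(9,24): clear
  edge (9,24)–(4,23): clear
  edge (4,23)–(1,20): clear
  midpoint (27/2,6) outside
  → clear
Obstacle 2 [(13,5) (24,0) (23,9) (16,11)]:
  edge (13,5)–(24,0): crosses AB
  edge (24,0)–(23,9): clear
  edge (23,9)–(16,11): clear
  edge (16,11)–(13,5): crosses AB
  → BLOCKED
Obstacle 3 [(1,10) (6,1) (11,8)]:
  edge (1,10)–(6,1): clear
  edge (6,1)–(11,8): clear
  edge (11,8)–(1,10): clear
  midpoint (27/2,6) outside
  → clear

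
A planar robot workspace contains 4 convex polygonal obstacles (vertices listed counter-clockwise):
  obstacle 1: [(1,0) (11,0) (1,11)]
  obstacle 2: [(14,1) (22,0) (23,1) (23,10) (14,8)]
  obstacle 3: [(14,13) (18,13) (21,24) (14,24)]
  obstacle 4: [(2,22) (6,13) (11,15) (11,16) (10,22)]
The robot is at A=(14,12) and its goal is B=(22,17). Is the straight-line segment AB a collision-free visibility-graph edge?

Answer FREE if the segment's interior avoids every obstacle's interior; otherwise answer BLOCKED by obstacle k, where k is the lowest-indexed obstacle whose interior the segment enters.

BLOCKED by obstacle 3

Obstacle 1 [(1,0) (11,0) (1,11)]:
  edge (1,0)–(11,0): clear
  edge (11,0)–(1,11): clear
  edge (1,11)–(1,0): clear
  midpoint (18,29/2) outside
  → clear
Obstacle 2 [(14,1) (22,0) (23,1) (23,10) (14,8)]:
  edge (14,1)–(22,0): clear
  edge (22,0)–(23,1): clear
  edge (23,1)–(23,10): clear
  edge (23,10)–(14,8): clear
  edge (14,8)–(14,1): clear
  midpoint (18,29/2) outside
  → clear
Obstacle 3 [(14,13) (18,13) (21,24) (14,24)]:
  edge (14,13)–(18,13): crosses AB
  edge (18,13)–(21,24): crosses AB
  edge (21,24)–(14,24): clear
  edge (14,24)–(14,13): clear
  → BLOCKED
Obstacle 4 [(2,22) (6,13) (11,15) (11,16) (10,22)]:
  edge (2,22)–(6,13): clear
  edge (6,13)–(11,15): clear
  edge (11,15)–(11,16): clear
  edge (11,16)–(10,22): clear
  edge (10,22)–(2,22): clear
  midpoint (18,29/2) outside
  → clear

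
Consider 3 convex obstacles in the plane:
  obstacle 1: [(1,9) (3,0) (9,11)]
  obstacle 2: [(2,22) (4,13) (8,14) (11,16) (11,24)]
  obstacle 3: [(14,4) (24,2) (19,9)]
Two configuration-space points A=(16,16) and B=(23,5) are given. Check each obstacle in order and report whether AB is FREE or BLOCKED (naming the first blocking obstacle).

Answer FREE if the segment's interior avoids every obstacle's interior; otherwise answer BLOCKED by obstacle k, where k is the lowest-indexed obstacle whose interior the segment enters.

FREE

Obstacle 1 [(1,9) (3,0) (9,11)]:
  edge (1,9)–(3,0): clear
  edge (3,0)–(9,11): clear
  edge (9,11)–(1,9): clear
  midpoint (39/2,21/2) outside
  → clear
Obstacle 2 [(2,22) (4,13) (8,14) (11,16) (11,24)]:
  edge (2,22)–(4,13): clear
  edge (4,13)–(8,14): clear
  edge (8,14)–(11,16): clear
  edge (11,16)–(11,24): clear
  edge (11,24)–(2,22): clear
  midpoint (39/2,21/2) outside
  → clear
Obstacle 3 [(14,4) (24,2) (19,9)]:
  edge (14,4)–(24,2): clear
  edge (24,2)–(19,9): clear
  edge (19,9)–(14,4): clear
  midpoint (39/2,21/2) outside
  → clear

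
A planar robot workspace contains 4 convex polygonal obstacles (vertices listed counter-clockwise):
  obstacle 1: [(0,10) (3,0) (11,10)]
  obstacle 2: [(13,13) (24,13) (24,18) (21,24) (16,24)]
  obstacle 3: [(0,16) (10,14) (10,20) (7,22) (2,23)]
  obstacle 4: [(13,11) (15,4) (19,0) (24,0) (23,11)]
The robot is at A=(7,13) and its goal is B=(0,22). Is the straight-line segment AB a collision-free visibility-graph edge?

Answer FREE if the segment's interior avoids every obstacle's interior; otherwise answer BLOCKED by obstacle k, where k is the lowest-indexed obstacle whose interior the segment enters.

BLOCKED by obstacle 3

Obstacle 1 [(0,10) (3,0) (11,10)]:
  edge (0,10)–(3,0): clear
  edge (3,0)–(11,10): clear
  edge (11,10)–(0,10): clear
  midpoint (7/2,35/2) outside
  → clear
Obstacle 2 [(13,13) (24,13) (24,18) (21,24) (16,24)]:
  edge (13,13)–(24,13): clear
  edge (24,13)–(24,18): clear
  edge (24,18)–(21,24): clear
  edge (21,24)–(16,24): clear
  edge (16,24)–(13,13): clear
  midpoint (7/2,35/2) outside
  → clear
Obstacle 3 [(0,16) (10,14) (10,20) (7,22) (2,23)]:
  edge (0,16)–(10,14): crosses AB
  edge (10,14)–(10,20): clear
  edge (10,20)–(7,22): clear
  edge (7,22)–(2,23): clear
  edge (2,23)–(0,16): crosses AB
  → BLOCKED
Obstacle 4 [(13,11) (15,4) (19,0) (24,0) (23,11)]:
  edge (13,11)–(15,4): clear
  edge (15,4)–(19,0): clear
  edge (19,0)–(24,0): clear
  edge (24,0)–(23,11): clear
  edge (23,11)–(13,11): clear
  midpoint (7/2,35/2) outside
  → clear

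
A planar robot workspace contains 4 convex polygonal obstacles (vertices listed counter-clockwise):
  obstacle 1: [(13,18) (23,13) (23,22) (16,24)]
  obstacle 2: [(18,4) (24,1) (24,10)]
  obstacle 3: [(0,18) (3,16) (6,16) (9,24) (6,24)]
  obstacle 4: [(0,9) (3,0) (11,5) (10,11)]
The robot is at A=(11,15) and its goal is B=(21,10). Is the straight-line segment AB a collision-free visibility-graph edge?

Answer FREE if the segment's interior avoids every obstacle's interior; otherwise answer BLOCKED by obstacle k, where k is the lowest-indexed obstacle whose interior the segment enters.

Obstacle 1 [(13,18) (23,13) (23,22) (16,24)]:
  edge (13,18)–(23,13): clear
  edge (23,13)–(23,22): clear
  edge (23,22)–(16,24): clear
  edge (16,24)–(13,18): clear
  midpoint (16,25/2) outside
  → clear
Obstacle 2 [(18,4) (24,1) (24,10)]:
  edge (18,4)–(24,1): clear
  edge (24,1)–(24,10): clear
  edge (24,10)–(18,4): clear
  midpoint (16,25/2) outside
  → clear
Obstacle 3 [(0,18) (3,16) (6,16) (9,24) (6,24)]:
  edge (0,18)–(3,16): clear
  edge (3,16)–(6,16): clear
  edge (6,16)–(9,24): clear
  edge (9,24)–(6,24): clear
  edge (6,24)–(0,18): clear
  midpoint (16,25/2) outside
  → clear
Obstacle 4 [(0,9) (3,0) (11,5) (10,11)]:
  edge (0,9)–(3,0): clear
  edge (3,0)–(11,5): clear
  edge (11,5)–(10,11): clear
  edge (10,11)–(0,9): clear
  midpoint (16,25/2) outside
  → clear

FREE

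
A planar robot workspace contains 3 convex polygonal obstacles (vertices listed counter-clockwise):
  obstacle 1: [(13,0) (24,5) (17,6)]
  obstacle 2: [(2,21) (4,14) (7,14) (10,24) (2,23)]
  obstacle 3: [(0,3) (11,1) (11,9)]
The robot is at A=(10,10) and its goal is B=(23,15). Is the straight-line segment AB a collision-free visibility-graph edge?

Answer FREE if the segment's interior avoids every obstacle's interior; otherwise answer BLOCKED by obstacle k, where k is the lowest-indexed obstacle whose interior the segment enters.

FREE

Obstacle 1 [(13,0) (24,5) (17,6)]:
  edge (13,0)–(24,5): clear
  edge (24,5)–(17,6): clear
  edge (17,6)–(13,0): clear
  midpoint (33/2,25/2) outside
  → clear
Obstacle 2 [(2,21) (4,14) (7,14) (10,24) (2,23)]:
  edge (2,21)–(4,14): clear
  edge (4,14)–(7,14): clear
  edge (7,14)–(10,24): clear
  edge (10,24)–(2,23): clear
  edge (2,23)–(2,21): clear
  midpoint (33/2,25/2) outside
  → clear
Obstacle 3 [(0,3) (11,1) (11,9)]:
  edge (0,3)–(11,1): clear
  edge (11,1)–(11,9): clear
  edge (11,9)–(0,3): clear
  midpoint (33/2,25/2) outside
  → clear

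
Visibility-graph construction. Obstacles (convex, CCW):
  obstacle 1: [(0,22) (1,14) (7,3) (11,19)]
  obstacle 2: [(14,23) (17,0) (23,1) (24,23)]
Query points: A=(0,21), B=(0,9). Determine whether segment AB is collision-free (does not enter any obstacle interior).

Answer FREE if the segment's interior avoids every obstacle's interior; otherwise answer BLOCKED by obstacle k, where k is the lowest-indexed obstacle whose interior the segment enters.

Obstacle 1 [(0,22) (1,14) (7,3) (11,19)]:
  edge (0,22)–(1,14): clear
  edge (1,14)–(7,3): clear
  edge (7,3)–(11,19): clear
  edge (11,19)–(0,22): clear
  midpoint (0,15) outside
  → clear
Obstacle 2 [(14,23) (17,0) (23,1) (24,23)]:
  edge (14,23)–(17,0): clear
  edge (17,0)–(23,1): clear
  edge (23,1)–(24,23): clear
  edge (24,23)–(14,23): clear
  midpoint (0,15) outside
  → clear

FREE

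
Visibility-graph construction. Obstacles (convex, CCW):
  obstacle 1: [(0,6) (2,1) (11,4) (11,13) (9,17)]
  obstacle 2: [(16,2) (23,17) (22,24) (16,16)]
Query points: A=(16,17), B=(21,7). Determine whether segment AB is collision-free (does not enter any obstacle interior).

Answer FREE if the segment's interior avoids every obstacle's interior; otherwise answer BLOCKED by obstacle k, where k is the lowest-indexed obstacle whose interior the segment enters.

Obstacle 1 [(0,6) (2,1) (11,4) (11,13) (9,17)]:
  edge (0,6)–(2,1): clear
  edge (2,1)–(11,4): clear
  edge (11,4)–(11,13): clear
  edge (11,13)–(9,17): clear
  edge (9,17)–(0,6): clear
  midpoint (37/2,12) outside
  → clear
Obstacle 2 [(16,2) (23,17) (22,24) (16,16)]:
  edge (16,2)–(23,17): crosses AB
  edge (23,17)–(22,24): clear
  edge (22,24)–(16,16): crosses AB
  edge (16,16)–(16,2): clear
  → BLOCKED

BLOCKED by obstacle 2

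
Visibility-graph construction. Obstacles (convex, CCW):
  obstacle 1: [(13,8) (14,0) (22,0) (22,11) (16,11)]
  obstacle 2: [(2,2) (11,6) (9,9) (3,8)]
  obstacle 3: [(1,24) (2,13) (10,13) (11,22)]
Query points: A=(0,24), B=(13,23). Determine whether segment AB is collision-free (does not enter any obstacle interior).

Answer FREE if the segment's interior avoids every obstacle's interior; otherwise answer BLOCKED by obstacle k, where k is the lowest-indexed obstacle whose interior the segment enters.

Obstacle 1 [(13,8) (14,0) (22,0) (22,11) (16,11)]:
  edge (13,8)–(14,0): clear
  edge (14,0)–(22,0): clear
  edge (22,0)–(22,11): clear
  edge (22,11)–(16,11): clear
  edge (16,11)–(13,8): clear
  midpoint (13/2,47/2) outside
  → clear
Obstacle 2 [(2,2) (11,6) (9,9) (3,8)]:
  edge (2,2)–(11,6): clear
  edge (11,6)–(9,9): clear
  edge (9,9)–(3,8): clear
  edge (3,8)–(2,2): clear
  midpoint (13/2,47/2) outside
  → clear
Obstacle 3 [(1,24) (2,13) (10,13) (11,22)]:
  edge (1,24)–(2,13): crosses AB
  edge (2,13)–(10,13): clear
  edge (10,13)–(11,22): clear
  edge (11,22)–(1,24): crosses AB
  → BLOCKED

BLOCKED by obstacle 3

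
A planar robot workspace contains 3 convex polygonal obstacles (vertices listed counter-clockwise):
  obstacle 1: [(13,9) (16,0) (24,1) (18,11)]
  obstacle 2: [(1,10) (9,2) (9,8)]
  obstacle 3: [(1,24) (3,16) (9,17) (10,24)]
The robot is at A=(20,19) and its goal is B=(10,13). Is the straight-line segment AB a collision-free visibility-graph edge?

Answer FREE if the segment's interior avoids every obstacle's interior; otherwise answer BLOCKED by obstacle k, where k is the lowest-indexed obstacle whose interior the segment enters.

FREE

Obstacle 1 [(13,9) (16,0) (24,1) (18,11)]:
  edge (13,9)–(16,0): clear
  edge (16,0)–(24,1): clear
  edge (24,1)–(18,11): clear
  edge (18,11)–(13,9): clear
  midpoint (15,16) outside
  → clear
Obstacle 2 [(1,10) (9,2) (9,8)]:
  edge (1,10)–(9,2): clear
  edge (9,2)–(9,8): clear
  edge (9,8)–(1,10): clear
  midpoint (15,16) outside
  → clear
Obstacle 3 [(1,24) (3,16) (9,17) (10,24)]:
  edge (1,24)–(3,16): clear
  edge (3,16)–(9,17): clear
  edge (9,17)–(10,24): clear
  edge (10,24)–(1,24): clear
  midpoint (15,16) outside
  → clear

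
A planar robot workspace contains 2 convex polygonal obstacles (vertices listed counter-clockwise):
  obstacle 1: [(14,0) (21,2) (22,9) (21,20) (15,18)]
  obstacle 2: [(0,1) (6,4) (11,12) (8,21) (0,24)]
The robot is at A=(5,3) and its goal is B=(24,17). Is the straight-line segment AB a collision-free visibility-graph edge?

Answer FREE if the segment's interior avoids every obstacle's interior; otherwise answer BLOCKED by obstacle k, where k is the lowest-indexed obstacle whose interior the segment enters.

Obstacle 1 [(14,0) (21,2) (22,9) (21,20) (15,18)]:
  edge (14,0)–(21,2): clear
  edge (21,2)–(22,9): clear
  edge (22,9)–(21,20): crosses AB
  edge (21,20)–(15,18): clear
  edge (15,18)–(14,0): crosses AB
  → BLOCKED
Obstacle 2 [(0,1) (6,4) (11,12) (8,21) (0,24)]:
  edge (0,1)–(6,4): clear
  edge (6,4)–(11,12): clear
  edge (11,12)–(8,21): clear
  edge (8,21)–(0,24): clear
  edge (0,24)–(0,1): clear
  midpoint (29/2,10) outside
  → clear

BLOCKED by obstacle 1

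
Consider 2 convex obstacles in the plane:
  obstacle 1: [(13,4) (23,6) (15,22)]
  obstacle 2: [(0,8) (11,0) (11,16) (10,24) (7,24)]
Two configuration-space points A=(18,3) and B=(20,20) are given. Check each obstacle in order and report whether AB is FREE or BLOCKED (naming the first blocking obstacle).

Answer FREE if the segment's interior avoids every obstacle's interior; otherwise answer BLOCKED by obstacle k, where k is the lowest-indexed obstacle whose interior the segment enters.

Obstacle 1 [(13,4) (23,6) (15,22)]:
  edge (13,4)–(23,6): crosses AB
  edge (23,6)–(15,22): crosses AB
  edge (15,22)–(13,4): clear
  → BLOCKED
Obstacle 2 [(0,8) (11,0) (11,16) (10,24) (7,24)]:
  edge (0,8)–(11,0): clear
  edge (11,0)–(11,16): clear
  edge (11,16)–(10,24): clear
  edge (10,24)–(7,24): clear
  edge (7,24)–(0,8): clear
  midpoint (19,23/2) outside
  → clear

BLOCKED by obstacle 1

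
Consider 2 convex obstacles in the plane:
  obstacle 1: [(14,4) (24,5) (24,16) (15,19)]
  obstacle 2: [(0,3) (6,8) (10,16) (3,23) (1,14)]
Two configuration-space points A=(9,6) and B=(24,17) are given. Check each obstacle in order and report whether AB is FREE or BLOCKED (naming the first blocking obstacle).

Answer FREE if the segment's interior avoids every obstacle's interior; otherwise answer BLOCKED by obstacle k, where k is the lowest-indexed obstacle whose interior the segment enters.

Obstacle 1 [(14,4) (24,5) (24,16) (15,19)]:
  edge (14,4)–(24,5): clear
  edge (24,5)–(24,16): clear
  edge (24,16)–(15,19): crosses AB
  edge (15,19)–(14,4): crosses AB
  → BLOCKED
Obstacle 2 [(0,3) (6,8) (10,16) (3,23) (1,14)]:
  edge (0,3)–(6,8): clear
  edge (6,8)–(10,16): clear
  edge (10,16)–(3,23): clear
  edge (3,23)–(1,14): clear
  edge (1,14)–(0,3): clear
  midpoint (33/2,23/2) outside
  → clear

BLOCKED by obstacle 1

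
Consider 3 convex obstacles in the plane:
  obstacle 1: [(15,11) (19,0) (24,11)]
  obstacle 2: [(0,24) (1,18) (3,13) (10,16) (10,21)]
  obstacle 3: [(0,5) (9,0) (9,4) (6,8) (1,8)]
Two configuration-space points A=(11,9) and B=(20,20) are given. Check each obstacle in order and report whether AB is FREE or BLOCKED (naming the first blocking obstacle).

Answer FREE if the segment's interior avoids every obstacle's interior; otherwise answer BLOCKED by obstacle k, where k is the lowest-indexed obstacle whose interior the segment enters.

FREE

Obstacle 1 [(15,11) (19,0) (24,11)]:
  edge (15,11)–(19,0): clear
  edge (19,0)–(24,11): clear
  edge (24,11)–(15,11): clear
  midpoint (31/2,29/2) outside
  → clear
Obstacle 2 [(0,24) (1,18) (3,13) (10,16) (10,21)]:
  edge (0,24)–(1,18): clear
  edge (1,18)–(3,13): clear
  edge (3,13)–(10,16): clear
  edge (10,16)–(10,21): clear
  edge (10,21)–(0,24): clear
  midpoint (31/2,29/2) outside
  → clear
Obstacle 3 [(0,5) (9,0) (9,4) (6,8) (1,8)]:
  edge (0,5)–(9,0): clear
  edge (9,0)–(9,4): clear
  edge (9,4)–(6,8): clear
  edge (6,8)–(1,8): clear
  edge (1,8)–(0,5): clear
  midpoint (31/2,29/2) outside
  → clear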